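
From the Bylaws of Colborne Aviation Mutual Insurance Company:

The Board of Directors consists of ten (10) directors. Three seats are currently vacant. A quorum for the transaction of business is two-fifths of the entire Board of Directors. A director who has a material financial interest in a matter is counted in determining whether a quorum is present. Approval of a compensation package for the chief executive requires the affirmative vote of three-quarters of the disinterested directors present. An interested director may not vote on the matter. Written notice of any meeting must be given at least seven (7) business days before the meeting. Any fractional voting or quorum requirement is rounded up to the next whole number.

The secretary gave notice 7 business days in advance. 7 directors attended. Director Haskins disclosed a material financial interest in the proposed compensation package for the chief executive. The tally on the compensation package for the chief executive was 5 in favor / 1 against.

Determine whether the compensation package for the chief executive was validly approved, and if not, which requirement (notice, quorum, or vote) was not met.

Notice: 7 business days given; 7 required (7 ≥ 7). Satisfied.
Quorum: 7 present (interested directors count toward quorum); quorum is 4. Satisfied.
Vote: the compensation package for the chief executive requires three-fourths of the disinterested directors present (7 − 1 = 6). 3/4 of 6 = 4.50, rounded up to 5, so 5 affirmative votes are needed; 5 voted in favor. Satisfied.

Valid — all requirements satisfied.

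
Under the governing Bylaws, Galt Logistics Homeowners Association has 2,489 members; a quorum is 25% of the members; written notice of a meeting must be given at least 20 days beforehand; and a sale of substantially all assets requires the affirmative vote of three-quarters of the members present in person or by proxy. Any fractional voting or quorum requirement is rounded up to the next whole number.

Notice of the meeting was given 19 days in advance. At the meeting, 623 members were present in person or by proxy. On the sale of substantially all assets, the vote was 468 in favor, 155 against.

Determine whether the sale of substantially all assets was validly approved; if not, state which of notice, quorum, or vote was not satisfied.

Notice: 19 days given; 20 required. Not satisfied.
Quorum: 25% of 2,489 = 622.25, rounded up to 623; 623 present. Satisfied.
Vote: requires three-fourths of those present (623); 3/4 of 623 = 467.25, rounded up to 468, so 468 needed; 468 in favor. Satisfied.

Invalid — notice requirement not satisfied.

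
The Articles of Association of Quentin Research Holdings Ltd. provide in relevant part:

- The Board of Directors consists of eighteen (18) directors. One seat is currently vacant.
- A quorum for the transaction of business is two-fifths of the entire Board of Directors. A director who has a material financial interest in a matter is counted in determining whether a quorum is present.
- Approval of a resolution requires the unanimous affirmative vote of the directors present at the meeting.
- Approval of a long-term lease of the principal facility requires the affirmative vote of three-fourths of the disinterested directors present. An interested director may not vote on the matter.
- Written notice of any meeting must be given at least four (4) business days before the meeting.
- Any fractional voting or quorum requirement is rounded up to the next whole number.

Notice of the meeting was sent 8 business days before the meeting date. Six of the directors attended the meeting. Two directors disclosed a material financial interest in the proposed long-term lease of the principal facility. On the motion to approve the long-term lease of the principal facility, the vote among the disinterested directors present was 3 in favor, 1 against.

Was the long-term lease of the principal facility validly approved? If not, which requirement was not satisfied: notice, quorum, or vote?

Invalid — quorum requirement not satisfied.

Notice: 8 business days given; 4 required (8 ≥ 4). Satisfied.
Quorum: 6 present (interested directors count toward quorum); quorum is 8. Not satisfied.
Vote: the long-term lease of the principal facility requires three-fourths of the disinterested directors present (6 − 2 = 4). 3/4 of 4 = 3, so 3 affirmative votes are needed; 3 voted in favor. Satisfied. (Moot — without a quorum no business can be validly transacted.)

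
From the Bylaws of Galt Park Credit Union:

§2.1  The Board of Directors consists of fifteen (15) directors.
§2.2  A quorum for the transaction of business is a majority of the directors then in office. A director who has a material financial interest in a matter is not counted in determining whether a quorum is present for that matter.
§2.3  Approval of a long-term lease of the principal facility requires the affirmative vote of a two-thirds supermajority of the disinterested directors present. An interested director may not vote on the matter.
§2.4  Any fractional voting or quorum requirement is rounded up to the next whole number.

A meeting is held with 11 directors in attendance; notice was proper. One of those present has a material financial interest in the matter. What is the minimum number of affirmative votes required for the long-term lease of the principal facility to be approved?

7

The long-term lease of the principal facility requires two-thirds of the disinterested directors present (11 − 1 = 10).
2/3 of 10 = 6.67, rounded up to 7.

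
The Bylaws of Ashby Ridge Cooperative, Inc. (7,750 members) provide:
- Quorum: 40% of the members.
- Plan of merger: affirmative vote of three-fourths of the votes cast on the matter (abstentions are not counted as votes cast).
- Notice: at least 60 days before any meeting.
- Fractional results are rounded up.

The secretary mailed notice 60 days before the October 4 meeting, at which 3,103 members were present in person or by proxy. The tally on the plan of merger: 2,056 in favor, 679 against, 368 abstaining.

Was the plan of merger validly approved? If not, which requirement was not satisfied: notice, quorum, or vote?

Notice: 60 days given; 60 required. Satisfied.
Quorum: 40% of 7,750 = 3,100; 3,103 present. Satisfied.
Vote: requires three-fourths of the votes cast (3,103 − 368 abstaining = 2,735); 3/4 of 2735 = 2051.25, rounded up to 2052, so 2,052 needed; 2,056 in favor. Satisfied.

Valid — all requirements satisfied.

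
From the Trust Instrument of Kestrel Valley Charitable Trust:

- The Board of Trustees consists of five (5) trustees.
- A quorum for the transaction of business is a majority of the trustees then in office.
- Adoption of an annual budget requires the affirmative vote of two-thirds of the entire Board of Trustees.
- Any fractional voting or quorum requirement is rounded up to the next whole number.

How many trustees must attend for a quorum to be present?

3

A majority of 5 is 3.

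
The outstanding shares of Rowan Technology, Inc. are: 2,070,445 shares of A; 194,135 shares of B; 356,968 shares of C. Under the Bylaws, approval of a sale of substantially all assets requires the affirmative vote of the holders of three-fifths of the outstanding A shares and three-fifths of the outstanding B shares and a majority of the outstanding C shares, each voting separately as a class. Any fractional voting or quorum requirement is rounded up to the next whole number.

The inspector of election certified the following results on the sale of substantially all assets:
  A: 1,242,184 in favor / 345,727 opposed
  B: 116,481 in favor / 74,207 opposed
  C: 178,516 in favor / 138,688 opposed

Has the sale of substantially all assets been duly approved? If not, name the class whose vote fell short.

A: 3/5 of 2070445 = 1242267; 1,242,267 required, 1,242,184 in favor — not approved.
B: 3/5 of 194135 = 116481; 116,481 required, 116,481 in favor — approved.
C: a majority of 356968 is 178485; 178,485 required, 178,516 in favor — approved.

Not approved — the A shares did not give the required vote.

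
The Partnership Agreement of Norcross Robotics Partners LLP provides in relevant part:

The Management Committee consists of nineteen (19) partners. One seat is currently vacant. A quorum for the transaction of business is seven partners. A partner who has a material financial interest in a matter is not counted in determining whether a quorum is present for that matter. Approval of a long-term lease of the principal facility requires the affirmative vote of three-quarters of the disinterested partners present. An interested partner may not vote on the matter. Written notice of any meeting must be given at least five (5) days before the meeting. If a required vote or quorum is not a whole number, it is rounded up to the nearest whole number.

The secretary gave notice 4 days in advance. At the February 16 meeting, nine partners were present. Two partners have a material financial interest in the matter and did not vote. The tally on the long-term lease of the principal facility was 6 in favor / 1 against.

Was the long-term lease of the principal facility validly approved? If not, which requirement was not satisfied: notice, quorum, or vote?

Invalid — notice requirement not satisfied.

Notice: 4 days given; 5 required (4 < 5). Not satisfied.
Quorum: 9 present, but the 2 interested partners do not count, leaving 7. Quorum is 7. Satisfied.
Vote: the long-term lease of the principal facility requires three-fourths of the disinterested partners present (9 − 2 = 7). 3/4 of 7 = 5.25, rounded up to 6, so 6 affirmative votes are needed; 6 voted in favor. Satisfied.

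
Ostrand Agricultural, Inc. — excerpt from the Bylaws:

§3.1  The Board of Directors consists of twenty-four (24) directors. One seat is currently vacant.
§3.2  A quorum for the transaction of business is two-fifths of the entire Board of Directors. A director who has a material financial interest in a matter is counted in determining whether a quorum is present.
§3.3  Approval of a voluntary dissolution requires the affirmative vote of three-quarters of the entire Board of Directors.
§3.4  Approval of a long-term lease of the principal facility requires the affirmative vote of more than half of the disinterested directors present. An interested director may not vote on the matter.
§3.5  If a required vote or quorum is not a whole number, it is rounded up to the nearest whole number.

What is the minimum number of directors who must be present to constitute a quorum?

2/5 of 24 = 9.60, rounded up to 10.

10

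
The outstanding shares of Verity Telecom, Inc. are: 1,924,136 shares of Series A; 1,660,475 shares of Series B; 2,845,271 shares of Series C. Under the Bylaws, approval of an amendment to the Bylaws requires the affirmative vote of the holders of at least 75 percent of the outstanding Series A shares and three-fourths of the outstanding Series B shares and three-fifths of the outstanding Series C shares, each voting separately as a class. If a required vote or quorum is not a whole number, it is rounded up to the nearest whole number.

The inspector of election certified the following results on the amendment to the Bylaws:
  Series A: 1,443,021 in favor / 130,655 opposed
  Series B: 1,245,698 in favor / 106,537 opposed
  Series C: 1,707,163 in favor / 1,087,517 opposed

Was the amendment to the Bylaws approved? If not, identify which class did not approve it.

Not approved — the Series A shares did not give the required vote.

Series A: 3/4 of 1924136 = 1443102; 1,443,102 required, 1,443,021 in favor — not approved.
Series B: 3/4 of 1660475 = 1245356.25, rounded up to 1245357; 1,245,357 required, 1,245,698 in favor — approved.
Series C: 3/5 of 2845271 = 1707162.60, rounded up to 1707163; 1,707,163 required, 1,707,163 in favor — approved.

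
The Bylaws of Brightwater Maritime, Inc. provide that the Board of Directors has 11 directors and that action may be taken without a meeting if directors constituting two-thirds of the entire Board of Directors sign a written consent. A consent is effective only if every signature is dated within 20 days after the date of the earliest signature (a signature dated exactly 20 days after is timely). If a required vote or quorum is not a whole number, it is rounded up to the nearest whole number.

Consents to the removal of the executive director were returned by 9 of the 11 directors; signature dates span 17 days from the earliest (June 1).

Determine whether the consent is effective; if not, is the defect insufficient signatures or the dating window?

Effective — both the signature and dating-window requirements are satisfied.

Signatures required: two-thirds of 11 — 2/3 of 11 = 7.33, rounded up to 8, so 8 needed; 9 signed. Sufficient.
Dating window: the latest signature is 17 days after the earliest; the limit is 20 days. Within the window.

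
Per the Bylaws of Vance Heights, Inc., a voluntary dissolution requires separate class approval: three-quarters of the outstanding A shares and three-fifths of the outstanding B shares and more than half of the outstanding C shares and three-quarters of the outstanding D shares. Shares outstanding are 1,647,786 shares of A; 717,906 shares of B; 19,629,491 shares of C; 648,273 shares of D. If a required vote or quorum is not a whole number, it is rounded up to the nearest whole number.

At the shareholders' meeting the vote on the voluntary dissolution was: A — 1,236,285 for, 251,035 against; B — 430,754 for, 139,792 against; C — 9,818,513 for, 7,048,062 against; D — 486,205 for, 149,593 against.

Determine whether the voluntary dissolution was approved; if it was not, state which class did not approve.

A: 3/4 of 1647786 = 1235839.50, rounded up to 1235840; 1,235,840 required, 1,236,285 in favor — approved.
B: 3/5 of 717906 = 430743.60, rounded up to 430744; 430,744 required, 430,754 in favor — approved.
C: a majority of 19629491 is 9814746; 9,814,746 required, 9,818,513 in favor — approved.
D: 3/4 of 648273 = 486204.75, rounded up to 486205; 486,205 required, 486,205 in favor — approved.

Approved — every class gave the required vote.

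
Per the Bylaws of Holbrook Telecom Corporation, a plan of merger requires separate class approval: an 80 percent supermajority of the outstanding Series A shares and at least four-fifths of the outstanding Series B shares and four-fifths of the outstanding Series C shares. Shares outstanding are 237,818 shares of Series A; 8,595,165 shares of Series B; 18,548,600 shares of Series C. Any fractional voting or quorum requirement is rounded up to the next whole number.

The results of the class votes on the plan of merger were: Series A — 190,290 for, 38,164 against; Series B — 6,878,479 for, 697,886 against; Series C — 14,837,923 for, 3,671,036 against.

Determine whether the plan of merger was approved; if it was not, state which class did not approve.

Series A: 4/5 of 237818 = 190254.40, rounded up to 190255; 190,255 required, 190,290 in favor — approved.
Series B: 4/5 of 8595165 = 6876132; 6,876,132 required, 6,878,479 in favor — approved.
Series C: 4/5 of 18548600 = 14838880; 14,838,880 required, 14,837,923 in favor — not approved.

Not approved — the Series C shares did not give the required vote.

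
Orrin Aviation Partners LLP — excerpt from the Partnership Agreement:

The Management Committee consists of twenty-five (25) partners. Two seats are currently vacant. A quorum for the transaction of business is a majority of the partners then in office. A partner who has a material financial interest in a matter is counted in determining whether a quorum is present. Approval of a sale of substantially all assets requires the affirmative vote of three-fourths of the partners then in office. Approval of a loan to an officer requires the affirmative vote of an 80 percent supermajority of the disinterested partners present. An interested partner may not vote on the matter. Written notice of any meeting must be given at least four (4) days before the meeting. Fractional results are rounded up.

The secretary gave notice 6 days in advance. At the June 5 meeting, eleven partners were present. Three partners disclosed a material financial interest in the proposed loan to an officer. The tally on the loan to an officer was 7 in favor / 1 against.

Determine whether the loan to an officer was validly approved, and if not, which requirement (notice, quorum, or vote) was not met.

Invalid — quorum requirement not satisfied.

Notice: 6 days given; 4 required (6 ≥ 4). Satisfied.
Quorum: 11 present (interested partners count toward quorum); quorum is 12. Not satisfied.
Vote: the loan to an officer requires four-fifths of the disinterested partners present (11 − 3 = 8). 4/5 of 8 = 6.40, rounded up to 7, so 7 affirmative votes are needed; 7 voted in favor. Satisfied. (Moot — without a quorum no business can be validly transacted.)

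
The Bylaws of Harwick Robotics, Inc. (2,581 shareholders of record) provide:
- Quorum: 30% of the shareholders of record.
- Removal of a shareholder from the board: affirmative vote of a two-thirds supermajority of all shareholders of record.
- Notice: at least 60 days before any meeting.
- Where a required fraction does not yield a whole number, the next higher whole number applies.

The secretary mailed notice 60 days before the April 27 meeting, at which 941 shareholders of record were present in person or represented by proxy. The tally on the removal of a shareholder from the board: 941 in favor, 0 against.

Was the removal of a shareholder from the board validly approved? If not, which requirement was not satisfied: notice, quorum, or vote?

Notice: 60 days given; 60 required. Satisfied.
Quorum: 30% of 2,581 = 774.30, rounded up to 775; 941 present. Satisfied.
Vote: requires two-thirds of all shareholders of record (2,581); 2/3 of 2581 = 1720.67, rounded up to 1721, so 1,721 needed; 941 in favor. Not satisfied.

Invalid — vote requirement not satisfied.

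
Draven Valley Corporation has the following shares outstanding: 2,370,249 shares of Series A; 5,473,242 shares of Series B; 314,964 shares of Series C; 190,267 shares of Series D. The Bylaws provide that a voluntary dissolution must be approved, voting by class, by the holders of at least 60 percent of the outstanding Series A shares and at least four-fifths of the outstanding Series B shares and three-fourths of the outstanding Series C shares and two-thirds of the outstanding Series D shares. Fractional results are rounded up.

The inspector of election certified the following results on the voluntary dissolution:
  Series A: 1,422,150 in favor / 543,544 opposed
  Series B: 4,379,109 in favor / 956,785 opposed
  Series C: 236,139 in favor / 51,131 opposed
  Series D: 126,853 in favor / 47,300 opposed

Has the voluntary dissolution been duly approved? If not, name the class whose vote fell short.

Not approved — the Series C shares did not give the required vote.

Series A: 3/5 of 2370249 = 1422149.40, rounded up to 1422150; 1,422,150 required, 1,422,150 in favor — approved.
Series B: 4/5 of 5473242 = 4378593.60, rounded up to 4378594; 4,378,594 required, 4,379,109 in favor — approved.
Series C: 3/4 of 314964 = 236223; 236,223 required, 236,139 in favor — not approved.
Series D: 2/3 of 190267 = 126844.67, rounded up to 126845; 126,845 required, 126,853 in favor — approved.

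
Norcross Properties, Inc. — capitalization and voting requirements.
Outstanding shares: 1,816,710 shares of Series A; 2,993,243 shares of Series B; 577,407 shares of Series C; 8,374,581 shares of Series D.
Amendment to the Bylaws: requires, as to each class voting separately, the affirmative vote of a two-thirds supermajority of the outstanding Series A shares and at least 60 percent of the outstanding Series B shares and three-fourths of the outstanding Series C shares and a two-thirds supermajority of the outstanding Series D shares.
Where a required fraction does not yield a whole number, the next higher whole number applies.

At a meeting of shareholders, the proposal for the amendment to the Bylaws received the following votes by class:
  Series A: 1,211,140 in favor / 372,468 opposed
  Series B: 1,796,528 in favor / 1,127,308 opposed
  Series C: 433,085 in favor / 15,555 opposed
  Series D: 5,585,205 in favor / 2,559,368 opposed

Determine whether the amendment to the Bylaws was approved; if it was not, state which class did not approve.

Series A: 2/3 of 1816710 = 1211140; 1,211,140 required, 1,211,140 in favor — approved.
Series B: 3/5 of 2993243 = 1795945.80, rounded up to 1795946; 1,795,946 required, 1,796,528 in favor — approved.
Series C: 3/4 of 577407 = 433055.25, rounded up to 433056; 433,056 required, 433,085 in favor — approved.
Series D: 2/3 of 8374581 = 5583054; 5,583,054 required, 5,585,205 in favor — approved.

Approved — every class gave the required vote.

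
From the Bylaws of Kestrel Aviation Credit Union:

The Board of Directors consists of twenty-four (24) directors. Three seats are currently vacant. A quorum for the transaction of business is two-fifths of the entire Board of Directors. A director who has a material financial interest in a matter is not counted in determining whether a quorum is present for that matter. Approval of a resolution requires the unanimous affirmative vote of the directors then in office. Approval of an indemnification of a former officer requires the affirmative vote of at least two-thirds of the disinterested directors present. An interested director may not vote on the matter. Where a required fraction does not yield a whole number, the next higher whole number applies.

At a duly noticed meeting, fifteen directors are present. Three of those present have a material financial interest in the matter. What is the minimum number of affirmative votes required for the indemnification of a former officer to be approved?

8

The indemnification of a former officer requires two-thirds of the disinterested directors present (15 − 3 = 12).
2/3 of 12 = 8.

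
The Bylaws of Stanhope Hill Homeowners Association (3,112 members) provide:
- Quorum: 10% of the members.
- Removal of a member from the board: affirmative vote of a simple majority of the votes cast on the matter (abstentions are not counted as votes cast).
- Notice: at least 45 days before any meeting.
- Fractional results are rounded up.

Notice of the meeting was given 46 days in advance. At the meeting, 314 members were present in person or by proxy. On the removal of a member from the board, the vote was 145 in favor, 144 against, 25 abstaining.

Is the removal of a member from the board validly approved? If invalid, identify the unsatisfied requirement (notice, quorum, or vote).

Valid — all requirements satisfied.

Notice: 46 days given; 45 required. Satisfied.
Quorum: 10% of 3,112 = 311.20, rounded up to 312; 314 present. Satisfied.
Vote: requires a majority of the votes cast (314 − 25 abstaining = 289); a majority of 289 is 145, so 145 needed; 145 in favor. Satisfied.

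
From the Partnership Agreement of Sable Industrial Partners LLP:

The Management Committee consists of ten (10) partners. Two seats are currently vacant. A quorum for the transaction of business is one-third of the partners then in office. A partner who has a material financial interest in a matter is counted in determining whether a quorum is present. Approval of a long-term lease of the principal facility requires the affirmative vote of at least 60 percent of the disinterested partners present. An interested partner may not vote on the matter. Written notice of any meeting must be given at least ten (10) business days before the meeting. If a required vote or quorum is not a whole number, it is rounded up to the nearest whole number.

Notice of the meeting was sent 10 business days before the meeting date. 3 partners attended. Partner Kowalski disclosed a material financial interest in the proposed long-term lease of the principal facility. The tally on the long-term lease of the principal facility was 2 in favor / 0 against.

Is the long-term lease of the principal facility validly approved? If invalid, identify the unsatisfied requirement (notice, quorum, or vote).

Notice: 10 business days given; 10 required (10 ≥ 10). Satisfied.
Quorum: 3 present (interested partners count toward quorum); quorum is 3. Satisfied.
Vote: the long-term lease of the principal facility requires three-fifths of the disinterested partners present (3 − 1 = 2). 3/5 of 2 = 1.20, rounded up to 2, so 2 affirmative votes are needed; 2 voted in favor. Satisfied.

Valid — all requirements satisfied.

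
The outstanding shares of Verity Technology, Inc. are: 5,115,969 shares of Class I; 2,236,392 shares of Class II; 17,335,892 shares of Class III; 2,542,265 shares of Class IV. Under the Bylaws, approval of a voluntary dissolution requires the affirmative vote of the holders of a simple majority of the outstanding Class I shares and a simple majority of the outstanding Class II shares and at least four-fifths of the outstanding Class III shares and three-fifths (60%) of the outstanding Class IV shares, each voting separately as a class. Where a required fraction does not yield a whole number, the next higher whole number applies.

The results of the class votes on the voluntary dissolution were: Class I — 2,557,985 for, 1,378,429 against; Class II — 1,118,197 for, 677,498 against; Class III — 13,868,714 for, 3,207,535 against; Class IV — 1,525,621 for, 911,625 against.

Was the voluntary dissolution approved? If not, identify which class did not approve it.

Class I: a majority of 5115969 is 2557985; 2,557,985 required, 2,557,985 in favor — approved.
Class II: a majority of 2236392 is 1118197; 1,118,197 required, 1,118,197 in favor — approved.
Class III: 4/5 of 17335892 = 13868713.60, rounded up to 13868714; 13,868,714 required, 13,868,714 in favor — approved.
Class IV: 3/5 of 2542265 = 1525359; 1,525,359 required, 1,525,621 in favor — approved.

Approved — every class gave the required vote.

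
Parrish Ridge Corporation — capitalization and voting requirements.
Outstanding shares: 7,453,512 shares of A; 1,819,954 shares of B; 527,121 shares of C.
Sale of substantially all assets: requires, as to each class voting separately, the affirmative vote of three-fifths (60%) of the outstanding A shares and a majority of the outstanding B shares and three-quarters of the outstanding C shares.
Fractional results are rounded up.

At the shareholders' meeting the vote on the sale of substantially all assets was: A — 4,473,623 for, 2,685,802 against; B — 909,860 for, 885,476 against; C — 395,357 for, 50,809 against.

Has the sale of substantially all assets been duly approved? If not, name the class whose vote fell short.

A: 3/5 of 7453512 = 4472107.20, rounded up to 4472108; 4,472,108 required, 4,473,623 in favor — approved.
B: a majority of 1819954 is 909978; 909,978 required, 909,860 in favor — not approved.
C: 3/4 of 527121 = 395340.75, rounded up to 395341; 395,341 required, 395,357 in favor — approved.

Not approved — the B shares did not give the required vote.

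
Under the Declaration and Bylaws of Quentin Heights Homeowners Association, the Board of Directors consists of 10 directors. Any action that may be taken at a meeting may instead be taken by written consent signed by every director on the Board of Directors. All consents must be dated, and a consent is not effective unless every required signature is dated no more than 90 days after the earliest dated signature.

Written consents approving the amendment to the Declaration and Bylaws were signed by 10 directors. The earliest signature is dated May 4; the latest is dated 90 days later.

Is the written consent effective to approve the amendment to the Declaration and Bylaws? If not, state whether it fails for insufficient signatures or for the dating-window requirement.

Effective — both the signature and dating-window requirements are satisfied.

Signatures required: the unanimous vote of 10 — unanimous means all 10, so 10 needed; 10 signed. Sufficient.
Dating window: the latest signature is 90 days after the earliest; the limit is 90 days. Within the window.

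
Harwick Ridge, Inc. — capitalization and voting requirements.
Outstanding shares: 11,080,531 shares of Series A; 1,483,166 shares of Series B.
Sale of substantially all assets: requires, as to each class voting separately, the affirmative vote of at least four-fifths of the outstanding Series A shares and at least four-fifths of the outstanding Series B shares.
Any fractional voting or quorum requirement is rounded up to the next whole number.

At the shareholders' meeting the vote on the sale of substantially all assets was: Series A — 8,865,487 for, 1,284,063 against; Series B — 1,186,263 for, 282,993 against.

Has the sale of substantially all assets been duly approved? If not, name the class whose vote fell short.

Not approved — the Series B shares did not give the required vote.

Series A: 4/5 of 11080531 = 8864424.80, rounded up to 8864425; 8,864,425 required, 8,865,487 in favor — approved.
Series B: 4/5 of 1483166 = 1186532.80, rounded up to 1186533; 1,186,533 required, 1,186,263 in favor — not approved.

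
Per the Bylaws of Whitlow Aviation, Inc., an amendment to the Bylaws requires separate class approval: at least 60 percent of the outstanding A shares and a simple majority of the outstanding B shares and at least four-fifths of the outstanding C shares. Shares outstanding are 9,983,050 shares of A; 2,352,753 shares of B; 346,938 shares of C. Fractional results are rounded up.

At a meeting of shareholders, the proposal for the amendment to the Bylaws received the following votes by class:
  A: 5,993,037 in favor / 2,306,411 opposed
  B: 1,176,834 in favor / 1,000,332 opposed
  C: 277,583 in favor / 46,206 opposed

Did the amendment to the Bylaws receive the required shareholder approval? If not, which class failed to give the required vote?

A: 3/5 of 9983050 = 5989830; 5,989,830 required, 5,993,037 in favor — approved.
B: a majority of 2352753 is 1176377; 1,176,377 required, 1,176,834 in favor — approved.
C: 4/5 of 346938 = 277550.40, rounded up to 277551; 277,551 required, 277,583 in favor — approved.

Approved — every class gave the required vote.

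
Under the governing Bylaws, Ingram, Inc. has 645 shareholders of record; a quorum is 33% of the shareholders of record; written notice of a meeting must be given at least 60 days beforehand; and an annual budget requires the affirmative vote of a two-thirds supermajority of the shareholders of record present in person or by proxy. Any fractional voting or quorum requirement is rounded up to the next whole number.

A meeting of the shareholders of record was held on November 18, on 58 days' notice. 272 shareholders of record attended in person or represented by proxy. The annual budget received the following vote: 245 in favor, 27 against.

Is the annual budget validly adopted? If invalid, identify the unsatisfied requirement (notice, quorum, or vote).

Notice: 58 days given; 60 required. Not satisfied.
Quorum: 33% of 645 = 212.85, rounded up to 213; 272 present. Satisfied.
Vote: requires two-thirds of those present (272); 2/3 of 272 = 181.33, rounded up to 182, so 182 needed; 245 in favor. Satisfied.

Invalid — notice requirement not satisfied.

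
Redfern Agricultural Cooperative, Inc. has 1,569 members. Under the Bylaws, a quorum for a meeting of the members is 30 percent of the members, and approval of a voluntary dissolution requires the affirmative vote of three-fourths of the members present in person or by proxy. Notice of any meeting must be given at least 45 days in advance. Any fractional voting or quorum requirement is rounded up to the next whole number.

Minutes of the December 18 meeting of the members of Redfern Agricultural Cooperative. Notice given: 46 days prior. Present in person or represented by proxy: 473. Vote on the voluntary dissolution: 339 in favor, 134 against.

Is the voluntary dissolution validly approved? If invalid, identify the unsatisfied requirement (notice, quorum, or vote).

Invalid — vote requirement not satisfied.

Notice: 46 days given; 45 required. Satisfied.
Quorum: 30% of 1,569 = 470.70, rounded up to 471; 473 present. Satisfied.
Vote: requires three-fourths of those present (473); 3/4 of 473 = 354.75, rounded up to 355, so 355 needed; 339 in favor. Not satisfied.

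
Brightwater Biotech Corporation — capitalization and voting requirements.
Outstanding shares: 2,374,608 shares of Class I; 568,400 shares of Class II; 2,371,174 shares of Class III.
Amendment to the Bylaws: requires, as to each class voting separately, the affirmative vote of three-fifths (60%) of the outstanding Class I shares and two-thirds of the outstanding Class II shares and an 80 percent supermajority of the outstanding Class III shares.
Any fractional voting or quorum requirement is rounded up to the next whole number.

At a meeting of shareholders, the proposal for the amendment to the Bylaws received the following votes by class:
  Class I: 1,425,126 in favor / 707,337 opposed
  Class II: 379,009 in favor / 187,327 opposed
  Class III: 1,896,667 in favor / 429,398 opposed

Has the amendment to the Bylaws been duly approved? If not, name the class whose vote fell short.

Not approved — the Class III shares did not give the required vote.

Class I: 3/5 of 2374608 = 1424764.80, rounded up to 1424765; 1,424,765 required, 1,425,126 in favor — approved.
Class II: 2/3 of 568400 = 378933.33, rounded up to 378934; 378,934 required, 379,009 in favor — approved.
Class III: 4/5 of 2371174 = 1896939.20, rounded up to 1896940; 1,896,940 required, 1,896,667 in favor — not approved.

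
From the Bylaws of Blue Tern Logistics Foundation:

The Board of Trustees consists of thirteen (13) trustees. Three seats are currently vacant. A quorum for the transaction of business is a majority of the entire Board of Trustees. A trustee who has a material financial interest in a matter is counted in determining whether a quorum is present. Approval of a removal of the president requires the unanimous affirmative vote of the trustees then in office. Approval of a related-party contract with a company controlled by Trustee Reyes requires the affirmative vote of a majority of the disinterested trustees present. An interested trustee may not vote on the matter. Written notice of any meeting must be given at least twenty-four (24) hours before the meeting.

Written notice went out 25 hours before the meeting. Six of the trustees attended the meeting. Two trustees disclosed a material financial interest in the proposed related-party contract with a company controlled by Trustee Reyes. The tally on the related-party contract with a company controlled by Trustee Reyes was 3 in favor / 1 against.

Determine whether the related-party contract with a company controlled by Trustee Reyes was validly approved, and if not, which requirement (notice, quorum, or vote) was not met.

Invalid — quorum requirement not satisfied.

Notice: 25 hours given; 24 required (25 ≥ 24). Satisfied.
Quorum: 6 present (interested trustees count toward quorum); quorum is 7. Not satisfied.
Vote: the related-party contract with a company controlled by Trustee Reyes requires a majority of the disinterested trustees present (6 − 2 = 4). A majority of 4 is 3, so 3 affirmative votes are needed; 3 voted in favor. Satisfied. (Moot — without a quorum no business can be validly transacted.)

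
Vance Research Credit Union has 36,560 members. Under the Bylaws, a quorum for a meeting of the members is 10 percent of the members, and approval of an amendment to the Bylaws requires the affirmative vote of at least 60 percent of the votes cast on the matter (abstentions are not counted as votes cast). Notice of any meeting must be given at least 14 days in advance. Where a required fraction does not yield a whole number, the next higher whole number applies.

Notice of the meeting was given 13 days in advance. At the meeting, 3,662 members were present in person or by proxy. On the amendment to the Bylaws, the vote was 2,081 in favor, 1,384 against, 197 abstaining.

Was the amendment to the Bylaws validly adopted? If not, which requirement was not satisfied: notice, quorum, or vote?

Invalid — notice requirement not satisfied.

Notice: 13 days given; 14 required. Not satisfied.
Quorum: 10% of 36,560 = 3,656; 3,662 present. Satisfied.
Vote: requires three-fifths of the votes cast (3,662 − 197 abstaining = 3,465); 3/5 of 3465 = 2079, so 2,079 needed; 2,081 in favor. Satisfied.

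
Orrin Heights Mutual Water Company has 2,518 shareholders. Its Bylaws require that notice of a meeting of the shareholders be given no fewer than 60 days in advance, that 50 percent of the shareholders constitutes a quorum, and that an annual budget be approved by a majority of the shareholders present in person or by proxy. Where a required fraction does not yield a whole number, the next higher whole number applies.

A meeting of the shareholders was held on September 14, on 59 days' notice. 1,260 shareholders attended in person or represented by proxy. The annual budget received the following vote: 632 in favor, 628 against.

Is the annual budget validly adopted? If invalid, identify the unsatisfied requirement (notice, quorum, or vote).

Invalid — notice requirement not satisfied.

Notice: 59 days given; 60 required. Not satisfied.
Quorum: 50% of 2,518 = 1,259; 1,260 present. Satisfied.
Vote: requires a majority of those present (1,260); a majority of 1260 is 631, so 631 needed; 632 in favor. Satisfied.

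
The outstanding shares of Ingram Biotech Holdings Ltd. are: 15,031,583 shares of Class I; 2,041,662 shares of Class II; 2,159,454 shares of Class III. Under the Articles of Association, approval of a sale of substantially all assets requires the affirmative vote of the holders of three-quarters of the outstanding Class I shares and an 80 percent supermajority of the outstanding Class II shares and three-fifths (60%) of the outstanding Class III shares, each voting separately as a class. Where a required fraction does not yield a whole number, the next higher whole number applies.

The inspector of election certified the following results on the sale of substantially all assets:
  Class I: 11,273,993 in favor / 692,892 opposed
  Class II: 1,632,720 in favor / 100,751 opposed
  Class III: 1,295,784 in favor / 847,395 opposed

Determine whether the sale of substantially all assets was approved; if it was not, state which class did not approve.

Not approved — the Class II shares did not give the required vote.

Class I: 3/4 of 15031583 = 11273687.25, rounded up to 11273688; 11,273,688 required, 11,273,993 in favor — approved.
Class II: 4/5 of 2041662 = 1633329.60, rounded up to 1633330; 1,633,330 required, 1,632,720 in favor — not approved.
Class III: 3/5 of 2159454 = 1295672.40, rounded up to 1295673; 1,295,673 required, 1,295,784 in favor — approved.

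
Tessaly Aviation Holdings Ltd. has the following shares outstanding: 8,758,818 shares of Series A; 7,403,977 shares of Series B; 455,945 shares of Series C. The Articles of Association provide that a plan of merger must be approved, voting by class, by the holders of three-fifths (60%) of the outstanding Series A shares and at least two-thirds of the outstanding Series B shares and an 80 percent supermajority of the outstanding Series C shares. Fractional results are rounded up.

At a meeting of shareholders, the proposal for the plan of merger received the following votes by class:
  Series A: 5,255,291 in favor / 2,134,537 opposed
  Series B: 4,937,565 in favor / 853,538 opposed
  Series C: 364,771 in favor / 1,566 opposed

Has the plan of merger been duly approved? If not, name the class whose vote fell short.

Approved — every class gave the required vote.

Series A: 3/5 of 8758818 = 5255290.80, rounded up to 5255291; 5,255,291 required, 5,255,291 in favor — approved.
Series B: 2/3 of 7403977 = 4935984.67, rounded up to 4935985; 4,935,985 required, 4,937,565 in favor — approved.
Series C: 4/5 of 455945 = 364756; 364,756 required, 364,771 in favor — approved.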